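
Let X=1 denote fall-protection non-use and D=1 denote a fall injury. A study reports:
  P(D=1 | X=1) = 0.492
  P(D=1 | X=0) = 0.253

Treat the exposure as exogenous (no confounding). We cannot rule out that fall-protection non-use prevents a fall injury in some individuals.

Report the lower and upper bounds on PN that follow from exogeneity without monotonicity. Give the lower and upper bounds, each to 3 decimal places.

0.486 ≤ PN ≤ 1.000

Let p₁ = 0.492, p₀ = 0.253.
Under exogeneity alone the bounds on PN are max{0,(p₁−p₀)/p₁} ≤ PN ≤ min{1,(1−p₀)/p₁}.
  lower = (p₁ − p₀)/p₁ = 0.239 / 0.492 ≈ 0.4858
  upper = min{1, (1 − p₀)/p₁} = 0.747 / 0.492 ≈ 1.5183 → capped at 1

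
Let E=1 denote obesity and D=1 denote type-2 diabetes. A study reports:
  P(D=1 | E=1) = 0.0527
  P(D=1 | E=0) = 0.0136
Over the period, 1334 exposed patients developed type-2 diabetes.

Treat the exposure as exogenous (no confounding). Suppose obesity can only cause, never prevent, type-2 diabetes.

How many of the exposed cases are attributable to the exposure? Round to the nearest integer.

Let p₁ = 0.0527, p₀ = 0.0136.
PN = (p₁ − p₀)/p₁ = (0.0527 − 0.0136) / 0.0527 ≈ 0.74194.
Attributable cases ≈ PN × (exposed cases) = 0.74194 × 1334 ≈ 989.74.

about 990 cases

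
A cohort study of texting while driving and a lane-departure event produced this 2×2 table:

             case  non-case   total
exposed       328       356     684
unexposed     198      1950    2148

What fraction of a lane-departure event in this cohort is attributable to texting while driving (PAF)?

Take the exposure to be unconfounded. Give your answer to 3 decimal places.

p₁ = P(outcome | exposed) = 328/684 = 0.47953
p₀ = P(outcome | unexposed) = 198/2148 = 0.092179
Exposure prevalence π = 684/2832 = 0.24153; overall risk P(Y=1) = 0.18573.
Under exogeneity, PAF = [P(Y=1) − p₀]/P(Y=1).
PAF = (0.18573 − 0.092179) / 0.18573 ≈ 0.5037

PAF ≈ 0.504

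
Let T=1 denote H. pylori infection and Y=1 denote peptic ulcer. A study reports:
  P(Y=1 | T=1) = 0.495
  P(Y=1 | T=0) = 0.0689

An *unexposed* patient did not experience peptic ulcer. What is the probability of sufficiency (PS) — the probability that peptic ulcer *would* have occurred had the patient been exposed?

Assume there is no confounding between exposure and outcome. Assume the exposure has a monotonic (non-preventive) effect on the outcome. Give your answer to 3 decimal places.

Let p₁ = 0.495, p₀ = 0.0689.
Under exogeneity and monotonicity, PS = (p₁ − p₀) / (1 − p₀).
PS = (0.495 − 0.0689) / (1 − 0.0689) = 0.4261 / 0.9311 ≈ 0.4576

PS ≈ 0.458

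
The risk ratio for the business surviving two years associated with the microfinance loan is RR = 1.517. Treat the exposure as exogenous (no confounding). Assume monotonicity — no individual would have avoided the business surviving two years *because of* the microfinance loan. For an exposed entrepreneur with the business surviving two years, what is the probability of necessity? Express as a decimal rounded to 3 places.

Under exogeneity and monotonicity, PN = (RR − 1) / RR = 1 − 1/RR.
PN = (1.517 − 1) / 1.517 = 0.517 / 1.517 ≈ 0.3408

PN ≈ 0.341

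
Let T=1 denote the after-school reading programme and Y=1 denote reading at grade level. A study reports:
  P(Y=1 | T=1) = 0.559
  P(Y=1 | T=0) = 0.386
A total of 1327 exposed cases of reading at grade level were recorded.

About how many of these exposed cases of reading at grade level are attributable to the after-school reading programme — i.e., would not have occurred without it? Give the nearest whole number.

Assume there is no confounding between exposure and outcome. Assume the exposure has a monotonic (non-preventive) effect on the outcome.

Let p₁ = 0.559, p₀ = 0.386.
PN = (p₁ − p₀)/p₁ = (0.559 − 0.386) / 0.559 ≈ 0.30948.
Attributable cases ≈ PN × (exposed cases) = 0.30948 × 1327 ≈ 410.68.

about 411 cases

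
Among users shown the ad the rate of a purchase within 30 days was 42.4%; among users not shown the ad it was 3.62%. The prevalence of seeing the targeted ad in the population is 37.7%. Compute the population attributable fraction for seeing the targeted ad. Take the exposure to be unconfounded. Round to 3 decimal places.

p₁ = 0.424, p₀ = 0.0362.
Overall risk P(Y=1) = π·p₁ + (1−π)·p₀ = 0.377×0.424 + 0.623×0.0362 = 0.1824.
Under exogeneity, PAF = [P(Y=1) − p₀] / P(Y=1).
PAF = (0.1824 − 0.0362) / 0.1824 ≈ 0.8015

PAF ≈ 0.802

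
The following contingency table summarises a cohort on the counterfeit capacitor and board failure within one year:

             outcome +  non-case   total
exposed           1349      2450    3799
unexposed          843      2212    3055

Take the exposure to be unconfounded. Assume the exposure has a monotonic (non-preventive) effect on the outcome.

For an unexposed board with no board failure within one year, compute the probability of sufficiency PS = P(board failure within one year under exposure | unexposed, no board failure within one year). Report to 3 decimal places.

p₁ = P(outcome | exposed) = 1349/3799 = 0.35509
p₀ = P(outcome | unexposed) = 843/3055 = 0.27594
Under exogeneity and monotonicity, PS = (p₁ − p₀) / (1 − p₀).
PS = (0.35509 − 0.27594) / (1 − 0.27594) = 0.079152 / 0.72406 ≈ 0.1093

PS ≈ 0.109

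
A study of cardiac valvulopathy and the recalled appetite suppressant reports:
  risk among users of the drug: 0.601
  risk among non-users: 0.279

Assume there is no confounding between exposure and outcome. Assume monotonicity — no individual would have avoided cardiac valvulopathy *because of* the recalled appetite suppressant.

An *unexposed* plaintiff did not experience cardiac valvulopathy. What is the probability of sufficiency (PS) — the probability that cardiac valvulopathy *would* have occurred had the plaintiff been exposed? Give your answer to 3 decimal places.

Let p₁ = 0.601, p₀ = 0.279.
Under exogeneity and monotonicity, PS = (p₁ − p₀) / (1 − p₀).
PS = (0.601 − 0.279) / (1 − 0.279) = 0.322 / 0.721 ≈ 0.4466

PS ≈ 0.447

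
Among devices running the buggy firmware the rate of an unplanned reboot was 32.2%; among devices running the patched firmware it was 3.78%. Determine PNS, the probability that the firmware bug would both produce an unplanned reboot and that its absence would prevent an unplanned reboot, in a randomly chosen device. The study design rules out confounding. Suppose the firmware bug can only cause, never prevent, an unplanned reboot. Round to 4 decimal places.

p₁ = 0.322, p₀ = 0.0378.
Under exogeneity and monotonicity, PNS = p₁ − p₀.
PNS = 0.322 − 0.0378 = 0.2842

PNS ≈ 0.2842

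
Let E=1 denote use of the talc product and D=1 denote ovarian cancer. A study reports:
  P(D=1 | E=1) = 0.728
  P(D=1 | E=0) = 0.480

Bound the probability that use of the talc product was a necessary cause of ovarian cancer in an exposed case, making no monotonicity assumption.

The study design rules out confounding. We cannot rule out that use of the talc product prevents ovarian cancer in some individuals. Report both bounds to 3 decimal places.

Let p₁ = 0.728, p₀ = 0.48.
Under exogeneity alone the bounds on PN are max{0,(p₁−p₀)/p₁} ≤ PN ≤ min{1,(1−p₀)/p₁}.
  lower = (p₁ − p₀)/p₁ = 0.248 / 0.728 ≈ 0.3407
  upper = min{1, (1 − p₀)/p₁} = 0.52 / 0.728 ≈ 0.7143

0.341 ≤ PN ≤ 0.714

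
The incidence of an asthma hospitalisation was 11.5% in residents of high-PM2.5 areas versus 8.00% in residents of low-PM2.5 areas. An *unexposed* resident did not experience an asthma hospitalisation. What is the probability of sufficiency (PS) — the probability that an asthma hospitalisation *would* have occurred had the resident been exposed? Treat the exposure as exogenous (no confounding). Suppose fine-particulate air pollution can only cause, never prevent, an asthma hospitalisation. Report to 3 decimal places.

p₁ = 0.115, p₀ = 0.08.
Under exogeneity and monotonicity, PS = (p₁ − p₀) / (1 − p₀).
PS = (0.115 − 0.08) / (1 − 0.08) = 0.035 / 0.92 ≈ 0.0380

PS ≈ 0.038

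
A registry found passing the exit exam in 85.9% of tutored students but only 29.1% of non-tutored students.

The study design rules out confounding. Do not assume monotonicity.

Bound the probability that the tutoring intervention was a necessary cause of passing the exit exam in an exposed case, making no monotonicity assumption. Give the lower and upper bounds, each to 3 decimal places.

p₁ = 0.859, p₀ = 0.291.
Under exogeneity alone the bounds on PN are max{0,(p₁−p₀)/p₁} ≤ PN ≤ min{1,(1−p₀)/p₁}.
  lower = (p₁ − p₀)/p₁ = 0.568 / 0.859 ≈ 0.6612
  upper = min{1, (1 − p₀)/p₁} = 0.709 / 0.859 ≈ 0.8254

0.661 ≤ PN ≤ 0.825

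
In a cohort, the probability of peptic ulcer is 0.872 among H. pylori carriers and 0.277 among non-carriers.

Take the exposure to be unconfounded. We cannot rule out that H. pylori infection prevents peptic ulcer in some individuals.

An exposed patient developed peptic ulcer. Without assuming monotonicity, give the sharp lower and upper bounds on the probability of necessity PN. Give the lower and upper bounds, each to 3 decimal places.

0.682 ≤ PN ≤ 0.829

Let p₁ = 0.872, p₀ = 0.277.
Under exogeneity alone the bounds on PN are max{0,(p₁−p₀)/p₁} ≤ PN ≤ min{1,(1−p₀)/p₁}.
  lower = (p₁ − p₀)/p₁ = 0.595 / 0.872 ≈ 0.6823
  upper = min{1, (1 − p₀)/p₁} = 0.723 / 0.872 ≈ 0.8291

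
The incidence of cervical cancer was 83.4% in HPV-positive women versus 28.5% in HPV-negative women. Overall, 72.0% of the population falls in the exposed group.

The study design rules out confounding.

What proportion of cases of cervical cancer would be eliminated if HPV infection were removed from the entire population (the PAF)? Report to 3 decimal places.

PAF ≈ 0.581

p₁ = 0.834, p₀ = 0.285.
Overall risk P(Y=1) = π·p₁ + (1−π)·p₀ = 0.72×0.834 + 0.28×0.285 = 0.68028.
Under exogeneity, PAF = [P(Y=1) − p₀] / P(Y=1).
PAF = (0.68028 − 0.285) / 0.68028 ≈ 0.5811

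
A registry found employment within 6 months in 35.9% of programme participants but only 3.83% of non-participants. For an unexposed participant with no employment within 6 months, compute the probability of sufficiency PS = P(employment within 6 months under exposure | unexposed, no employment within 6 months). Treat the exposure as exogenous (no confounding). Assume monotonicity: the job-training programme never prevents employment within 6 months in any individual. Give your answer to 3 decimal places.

p₁ = 0.359, p₀ = 0.0383.
Under exogeneity and monotonicity, PS = (p₁ − p₀) / (1 − p₀).
PS = (0.359 − 0.0383) / (1 − 0.0383) = 0.3207 / 0.9617 ≈ 0.3335

PS ≈ 0.333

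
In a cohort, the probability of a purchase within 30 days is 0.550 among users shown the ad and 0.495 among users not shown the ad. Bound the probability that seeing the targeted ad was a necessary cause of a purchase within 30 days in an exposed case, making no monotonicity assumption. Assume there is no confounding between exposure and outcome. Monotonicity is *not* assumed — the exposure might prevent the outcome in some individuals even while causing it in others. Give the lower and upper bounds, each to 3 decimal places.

Let p₁ = 0.55, p₀ = 0.495.
Under exogeneity alone the bounds on PN are max{0,(p₁−p₀)/p₁} ≤ PN ≤ min{1,(1−p₀)/p₁}.
  lower = (p₁ − p₀)/p₁ = 0.055 / 0.55 ≈ 0.1000
  upper = min{1, (1 − p₀)/p₁} = 0.505 / 0.55 ≈ 0.9182

0.100 ≤ PN ≤ 0.918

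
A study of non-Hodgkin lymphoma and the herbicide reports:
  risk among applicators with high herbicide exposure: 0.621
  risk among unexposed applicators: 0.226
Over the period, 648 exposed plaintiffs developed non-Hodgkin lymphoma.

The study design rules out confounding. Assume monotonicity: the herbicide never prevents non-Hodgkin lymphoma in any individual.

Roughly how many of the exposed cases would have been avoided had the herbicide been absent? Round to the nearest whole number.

about 412 cases

Let p₁ = 0.621, p₀ = 0.226.
PN = (p₁ − p₀)/p₁ = (0.621 − 0.226) / 0.621 ≈ 0.63607.
Attributable cases ≈ PN × (exposed cases) = 0.63607 × 648 ≈ 412.17.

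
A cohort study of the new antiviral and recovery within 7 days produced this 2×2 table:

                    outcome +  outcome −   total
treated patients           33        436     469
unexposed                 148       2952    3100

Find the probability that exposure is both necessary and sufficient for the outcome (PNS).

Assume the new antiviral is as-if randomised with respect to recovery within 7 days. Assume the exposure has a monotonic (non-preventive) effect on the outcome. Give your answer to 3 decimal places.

p₁ = P(outcome | exposed) = 33/469 = 0.070362
p₀ = P(outcome | unexposed) = 148/3100 = 0.047742
Under exogeneity and monotonicity, PNS = p₁ − p₀.
PNS = 0.070362 − 0.047742 = 0.022621

PNS ≈ 0.023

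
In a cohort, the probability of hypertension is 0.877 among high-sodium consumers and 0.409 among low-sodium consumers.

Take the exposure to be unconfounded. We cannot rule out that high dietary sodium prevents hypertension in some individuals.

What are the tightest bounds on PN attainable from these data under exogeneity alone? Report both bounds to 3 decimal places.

0.534 ≤ PN ≤ 0.674

Let p₁ = 0.877, p₀ = 0.409.
Under exogeneity alone the bounds on PN are max{0,(p₁−p₀)/p₁} ≤ PN ≤ min{1,(1−p₀)/p₁}.
  lower = (p₁ − p₀)/p₁ = 0.468 / 0.877 ≈ 0.5336
  upper = min{1, (1 − p₀)/p₁} = 0.591 / 0.877 ≈ 0.6739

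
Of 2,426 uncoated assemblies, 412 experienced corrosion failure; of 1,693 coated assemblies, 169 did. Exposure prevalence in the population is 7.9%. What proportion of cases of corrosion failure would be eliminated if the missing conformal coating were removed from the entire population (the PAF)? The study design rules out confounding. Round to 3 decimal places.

p₁ = P(outcome | exposed) = 412/2426 = 0.16983
p₀ = P(outcome | unexposed) = 169/1693 = 0.099823
Overall risk P(Y=1) = π·p₁ + (1−π)·p₀ = 0.079×0.16983 + 0.921×0.099823 = 0.10535.
Under exogeneity, PAF = [P(Y=1) − p₀] / P(Y=1).
PAF = (0.10535 − 0.099823) / 0.10535 ≈ 0.0525

PAF ≈ 0.052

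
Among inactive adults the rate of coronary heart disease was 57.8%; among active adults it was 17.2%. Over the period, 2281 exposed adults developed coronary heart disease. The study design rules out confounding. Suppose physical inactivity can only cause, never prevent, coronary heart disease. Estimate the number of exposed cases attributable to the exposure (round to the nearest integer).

about 1602 cases

p₁ = 0.578, p₀ = 0.172.
PN = (p₁ − p₀)/p₁ = (0.578 − 0.172) / 0.578 ≈ 0.70242.
Attributable cases ≈ PN × (exposed cases) = 0.70242 × 2281 ≈ 1602.22.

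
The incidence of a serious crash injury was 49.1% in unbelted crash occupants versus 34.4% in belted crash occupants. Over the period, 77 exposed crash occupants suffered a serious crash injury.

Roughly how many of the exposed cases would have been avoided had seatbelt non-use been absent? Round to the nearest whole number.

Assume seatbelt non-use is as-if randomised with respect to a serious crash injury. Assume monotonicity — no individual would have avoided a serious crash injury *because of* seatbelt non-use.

p₁ = 0.491, p₀ = 0.344.
PN = (p₁ − p₀)/p₁ = (0.491 − 0.344) / 0.491 ≈ 0.29939.
Attributable cases ≈ PN × (exposed cases) = 0.29939 × 77 ≈ 23.05.

about 23 cases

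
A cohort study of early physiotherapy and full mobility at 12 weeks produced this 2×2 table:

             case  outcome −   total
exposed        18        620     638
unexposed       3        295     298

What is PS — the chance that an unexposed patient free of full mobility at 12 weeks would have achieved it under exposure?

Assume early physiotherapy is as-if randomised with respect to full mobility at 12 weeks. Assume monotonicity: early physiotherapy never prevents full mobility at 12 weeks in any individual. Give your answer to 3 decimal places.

p₁ = P(outcome | exposed) = 18/638 = 0.028213
p₀ = P(outcome | unexposed) = 3/298 = 0.010067
Under exogeneity and monotonicity, PS = (p₁ − p₀) / (1 − p₀).
PS = (0.028213 − 0.010067) / (1 − 0.010067) = 0.018146 / 0.98993 ≈ 0.0183

PS ≈ 0.018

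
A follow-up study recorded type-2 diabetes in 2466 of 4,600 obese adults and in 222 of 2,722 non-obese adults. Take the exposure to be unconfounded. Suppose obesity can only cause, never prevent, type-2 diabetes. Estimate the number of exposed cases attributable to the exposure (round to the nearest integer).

p₁ = P(outcome | exposed) = 2466/4600 = 0.53609
p₀ = P(outcome | unexposed) = 222/2722 = 0.081558
PN = (p₁ − p₀)/p₁ = (0.53609 − 0.081558) / 0.53609 ≈ 0.84786.
Attributable cases ≈ PN × (exposed cases) = 0.84786 × 2466 ≈ 2090.83.

about 2091 cases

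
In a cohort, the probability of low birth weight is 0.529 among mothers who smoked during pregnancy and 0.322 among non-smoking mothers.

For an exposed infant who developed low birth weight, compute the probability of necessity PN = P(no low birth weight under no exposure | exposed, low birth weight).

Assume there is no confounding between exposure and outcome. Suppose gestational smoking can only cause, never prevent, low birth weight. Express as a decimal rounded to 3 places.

PN ≈ 0.391

Let p₁ = 0.529, p₀ = 0.322.
Under exogeneity and monotonicity, PN = (p₁ − p₀) / p₁.
PN = (0.529 − 0.322) / 0.529 = 0.207 / 0.529 ≈ 0.3913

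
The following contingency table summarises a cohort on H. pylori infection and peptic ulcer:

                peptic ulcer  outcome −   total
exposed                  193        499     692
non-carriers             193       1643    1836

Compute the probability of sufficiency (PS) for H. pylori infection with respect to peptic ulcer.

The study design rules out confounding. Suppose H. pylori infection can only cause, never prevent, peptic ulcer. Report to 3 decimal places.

p₁ = P(outcome | exposed) = 193/692 = 0.2789
p₀ = P(outcome | unexposed) = 193/1836 = 0.10512
Under exogeneity and monotonicity, PS = (p₁ − p₀)/(1 − p₀).
PS = (0.2789 − 0.10512) / 0.89488 ≈ 0.1942

PS ≈ 0.194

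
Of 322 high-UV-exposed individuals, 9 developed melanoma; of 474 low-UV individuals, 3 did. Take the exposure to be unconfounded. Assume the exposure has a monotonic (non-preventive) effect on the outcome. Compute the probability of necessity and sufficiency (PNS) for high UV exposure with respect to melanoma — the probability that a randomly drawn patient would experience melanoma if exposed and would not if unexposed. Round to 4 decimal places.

p₁ = P(outcome | exposed) = 9/322 = 0.02795
p₀ = P(outcome | unexposed) = 3/474 = 0.0063291
Under exogeneity and monotonicity, PNS = p₁ − p₀.
PNS = 0.02795 − 0.0063291 = 0.021621

PNS ≈ 0.0216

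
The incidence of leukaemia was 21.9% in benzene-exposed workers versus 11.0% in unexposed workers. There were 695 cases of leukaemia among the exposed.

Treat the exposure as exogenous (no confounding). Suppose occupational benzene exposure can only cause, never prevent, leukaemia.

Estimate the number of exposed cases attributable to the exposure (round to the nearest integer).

about 346 cases

p₁ = 0.219, p₀ = 0.11.
PN = (p₁ − p₀)/p₁ = (0.219 − 0.11) / 0.219 ≈ 0.49772.
Attributable cases ≈ PN × (exposed cases) = 0.49772 × 695 ≈ 345.91.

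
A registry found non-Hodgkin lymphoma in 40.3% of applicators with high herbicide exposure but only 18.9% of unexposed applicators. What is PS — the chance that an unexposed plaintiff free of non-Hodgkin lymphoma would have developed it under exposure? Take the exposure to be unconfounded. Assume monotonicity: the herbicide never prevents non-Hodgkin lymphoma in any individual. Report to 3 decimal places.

PS ≈ 0.264

p₁ = 0.403, p₀ = 0.189.
Under exogeneity and monotonicity, PS = (p₁ − p₀) / (1 − p₀).
PS = (0.403 − 0.189) / (1 − 0.189) = 0.214 / 0.811 ≈ 0.2639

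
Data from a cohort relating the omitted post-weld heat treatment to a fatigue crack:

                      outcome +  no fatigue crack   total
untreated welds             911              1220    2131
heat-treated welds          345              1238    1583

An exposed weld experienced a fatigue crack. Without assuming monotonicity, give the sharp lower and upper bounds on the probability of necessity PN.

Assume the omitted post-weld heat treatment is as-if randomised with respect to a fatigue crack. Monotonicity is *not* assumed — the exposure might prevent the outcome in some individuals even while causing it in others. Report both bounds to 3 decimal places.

p₁ = P(outcome | exposed) = 911/2131 = 0.4275
p₀ = P(outcome | unexposed) = 345/1583 = 0.21794
Under exogeneity alone the bounds on PN are max{0,(p₁−p₀)/p₁} ≤ PN ≤ min{1,(1−p₀)/p₁}.
  lower = (p₁ − p₀)/p₁ = 0.20956 / 0.4275 ≈ 0.4902
  upper = min{1, (1 − p₀)/p₁} = 0.78206 / 0.4275 ≈ 1.8294 → capped at 1

0.490 ≤ PN ≤ 1.000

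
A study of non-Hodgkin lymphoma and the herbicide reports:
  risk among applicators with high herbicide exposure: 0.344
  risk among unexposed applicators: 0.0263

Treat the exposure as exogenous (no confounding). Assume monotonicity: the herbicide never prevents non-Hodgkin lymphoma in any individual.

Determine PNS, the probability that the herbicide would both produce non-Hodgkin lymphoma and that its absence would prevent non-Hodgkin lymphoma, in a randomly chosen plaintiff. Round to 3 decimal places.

PNS ≈ 0.318

Let p₁ = 0.344, p₀ = 0.0263.
Under exogeneity and monotonicity, PNS = p₁ − p₀.
PNS = 0.344 − 0.0263 = 0.3177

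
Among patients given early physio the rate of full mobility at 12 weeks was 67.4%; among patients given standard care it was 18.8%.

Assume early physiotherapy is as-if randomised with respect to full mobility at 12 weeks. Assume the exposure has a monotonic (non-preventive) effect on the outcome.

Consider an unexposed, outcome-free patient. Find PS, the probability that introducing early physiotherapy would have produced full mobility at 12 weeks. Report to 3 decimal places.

PS ≈ 0.599

p₁ = 0.674, p₀ = 0.188.
Under exogeneity and monotonicity, PS = (p₁ − p₀) / (1 − p₀).
PS = (0.674 − 0.188) / (1 − 0.188) = 0.486 / 0.812 ≈ 0.5985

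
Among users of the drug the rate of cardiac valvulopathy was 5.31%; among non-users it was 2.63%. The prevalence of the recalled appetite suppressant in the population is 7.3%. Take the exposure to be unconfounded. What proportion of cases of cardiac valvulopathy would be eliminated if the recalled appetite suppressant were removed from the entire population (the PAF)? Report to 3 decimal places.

p₁ = 0.0531, p₀ = 0.0263.
Overall risk P(Y=1) = π·p₁ + (1−π)·p₀ = 0.073×0.0531 + 0.927×0.0263 = 0.028256.
Under exogeneity, PAF = [P(Y=1) − p₀] / P(Y=1).
PAF = (0.028256 − 0.0263) / 0.028256 ≈ 0.0692

PAF ≈ 0.069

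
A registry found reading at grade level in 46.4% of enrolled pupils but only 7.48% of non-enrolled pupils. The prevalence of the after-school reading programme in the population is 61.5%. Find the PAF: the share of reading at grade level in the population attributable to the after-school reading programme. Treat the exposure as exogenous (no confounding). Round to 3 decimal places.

p₁ = 0.464, p₀ = 0.0748.
Overall risk P(Y=1) = π·p₁ + (1−π)·p₀ = 0.615×0.464 + 0.385×0.0748 = 0.31416.
Under exogeneity, PAF = [P(Y=1) − p₀] / P(Y=1).
PAF = (0.31416 − 0.0748) / 0.31416 ≈ 0.7619

PAF ≈ 0.762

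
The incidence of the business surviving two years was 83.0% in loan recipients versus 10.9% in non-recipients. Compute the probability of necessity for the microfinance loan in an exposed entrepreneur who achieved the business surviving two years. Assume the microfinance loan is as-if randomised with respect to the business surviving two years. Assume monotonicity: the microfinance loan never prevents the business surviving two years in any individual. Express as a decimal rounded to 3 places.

PN ≈ 0.869

p₁ = 0.83, p₀ = 0.109.
Under exogeneity and monotonicity, PN = (p₁ − p₀) / p₁.
PN = (0.83 − 0.109) / 0.83 = 0.721 / 0.83 ≈ 0.8687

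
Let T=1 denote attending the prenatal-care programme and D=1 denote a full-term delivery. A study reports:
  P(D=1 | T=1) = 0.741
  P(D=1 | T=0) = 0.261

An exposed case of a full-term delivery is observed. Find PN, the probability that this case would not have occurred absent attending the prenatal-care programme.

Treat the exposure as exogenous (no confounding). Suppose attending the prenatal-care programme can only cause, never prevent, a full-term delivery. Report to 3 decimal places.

PN ≈ 0.648

Let p₁ = 0.741, p₀ = 0.261.
Under exogeneity and monotonicity, PN = (p₁ − p₀) / p₁.
PN = (0.741 − 0.261) / 0.741 = 0.48 / 0.741 ≈ 0.6478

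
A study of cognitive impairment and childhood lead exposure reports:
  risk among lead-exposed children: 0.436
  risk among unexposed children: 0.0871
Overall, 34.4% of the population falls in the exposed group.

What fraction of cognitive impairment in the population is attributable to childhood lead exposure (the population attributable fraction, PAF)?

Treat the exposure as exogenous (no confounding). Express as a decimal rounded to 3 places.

PAF ≈ 0.579

Let p₁ = 0.436, p₀ = 0.0871.
Overall risk P(Y=1) = π·p₁ + (1−π)·p₀ = 0.344×0.436 + 0.656×0.0871 = 0.20712.
Under exogeneity, PAF = [P(Y=1) − p₀] / P(Y=1).
PAF = (0.20712 − 0.0871) / 0.20712 ≈ 0.5795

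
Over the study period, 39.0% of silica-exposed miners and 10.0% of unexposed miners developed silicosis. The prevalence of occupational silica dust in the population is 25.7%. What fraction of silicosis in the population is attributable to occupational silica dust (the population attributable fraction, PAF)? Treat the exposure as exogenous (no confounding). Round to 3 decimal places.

PAF ≈ 0.427

p₁ = 0.39, p₀ = 0.1.
Overall risk P(Y=1) = π·p₁ + (1−π)·p₀ = 0.257×0.39 + 0.743×0.1 = 0.17453.
Under exogeneity, PAF = [P(Y=1) − p₀] / P(Y=1).
PAF = (0.17453 − 0.1) / 0.17453 ≈ 0.4270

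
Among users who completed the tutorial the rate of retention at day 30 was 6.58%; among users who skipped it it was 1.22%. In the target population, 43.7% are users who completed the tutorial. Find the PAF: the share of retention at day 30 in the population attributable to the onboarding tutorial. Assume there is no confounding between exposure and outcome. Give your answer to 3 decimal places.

p₁ = 0.0658, p₀ = 0.0122.
Overall risk P(Y=1) = π·p₁ + (1−π)·p₀ = 0.437×0.0658 + 0.563×0.0122 = 0.035623.
Under exogeneity, PAF = [P(Y=1) − p₀] / P(Y=1).
PAF = (0.035623 − 0.0122) / 0.035623 ≈ 0.6575

PAF ≈ 0.658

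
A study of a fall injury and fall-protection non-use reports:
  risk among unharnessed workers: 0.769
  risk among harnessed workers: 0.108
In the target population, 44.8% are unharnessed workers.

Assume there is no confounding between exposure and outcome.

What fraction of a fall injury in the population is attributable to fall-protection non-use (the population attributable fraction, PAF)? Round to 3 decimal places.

Let p₁ = 0.769, p₀ = 0.108.
Overall risk P(Y=1) = π·p₁ + (1−π)·p₀ = 0.448×0.769 + 0.552×0.108 = 0.40413.
Under exogeneity, PAF = [P(Y=1) − p₀] / P(Y=1).
PAF = (0.40413 − 0.108) / 0.40413 ≈ 0.7328

PAF ≈ 0.733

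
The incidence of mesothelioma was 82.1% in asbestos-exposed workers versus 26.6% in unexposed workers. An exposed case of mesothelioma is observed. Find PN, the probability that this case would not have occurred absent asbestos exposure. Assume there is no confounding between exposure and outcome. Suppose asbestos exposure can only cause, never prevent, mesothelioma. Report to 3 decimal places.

PN ≈ 0.676

p₁ = 0.821, p₀ = 0.266.
Under exogeneity and monotonicity, PN = (p₁ − p₀) / p₁.
PN = (0.821 − 0.266) / 0.821 = 0.555 / 0.821 ≈ 0.6760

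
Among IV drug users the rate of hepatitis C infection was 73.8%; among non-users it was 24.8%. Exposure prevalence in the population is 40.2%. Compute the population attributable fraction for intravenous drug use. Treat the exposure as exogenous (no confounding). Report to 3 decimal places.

p₁ = 0.738, p₀ = 0.248.
Overall risk P(Y=1) = π·p₁ + (1−π)·p₀ = 0.402×0.738 + 0.598×0.248 = 0.44498.
Under exogeneity, PAF = [P(Y=1) − p₀] / P(Y=1).
PAF = (0.44498 − 0.248) / 0.44498 ≈ 0.4427

PAF ≈ 0.443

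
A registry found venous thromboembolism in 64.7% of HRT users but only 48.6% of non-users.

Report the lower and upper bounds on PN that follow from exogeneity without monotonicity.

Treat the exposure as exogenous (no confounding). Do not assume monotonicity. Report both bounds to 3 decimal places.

0.249 ≤ PN ≤ 0.794

p₁ = 0.647, p₀ = 0.486.
Under exogeneity alone the bounds on PN are max{0,(p₁−p₀)/p₁} ≤ PN ≤ min{1,(1−p₀)/p₁}.
  lower = (p₁ − p₀)/p₁ = 0.161 / 0.647 ≈ 0.2488
  upper = min{1, (1 − p₀)/p₁} = 0.514 / 0.647 ≈ 0.7944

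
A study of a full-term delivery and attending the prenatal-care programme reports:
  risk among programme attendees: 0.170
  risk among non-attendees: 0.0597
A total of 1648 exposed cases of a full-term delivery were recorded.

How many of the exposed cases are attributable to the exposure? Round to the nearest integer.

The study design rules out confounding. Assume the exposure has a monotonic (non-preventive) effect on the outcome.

Let p₁ = 0.17, p₀ = 0.0597.
PN = (p₁ − p₀)/p₁ = (0.17 − 0.0597) / 0.17 ≈ 0.64882.
Attributable cases ≈ PN × (exposed cases) = 0.64882 × 1648 ≈ 1069.26.

about 1069 cases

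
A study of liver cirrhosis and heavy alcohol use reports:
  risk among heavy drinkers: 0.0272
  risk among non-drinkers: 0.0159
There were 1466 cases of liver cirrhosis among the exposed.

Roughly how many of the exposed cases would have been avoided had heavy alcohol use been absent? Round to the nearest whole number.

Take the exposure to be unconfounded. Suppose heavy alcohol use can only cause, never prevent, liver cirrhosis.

Let p₁ = 0.0272, p₀ = 0.0159.
PN = (p₁ − p₀)/p₁ = (0.0272 − 0.0159) / 0.0272 ≈ 0.41544.
Attributable cases ≈ PN × (exposed cases) = 0.41544 × 1466 ≈ 609.04.

about 609 cases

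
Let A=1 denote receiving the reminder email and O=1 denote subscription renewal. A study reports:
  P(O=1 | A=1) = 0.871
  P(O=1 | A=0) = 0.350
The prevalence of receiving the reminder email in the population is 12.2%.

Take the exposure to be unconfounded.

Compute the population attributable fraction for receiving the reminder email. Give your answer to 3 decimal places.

PAF ≈ 0.154

Let p₁ = 0.871, p₀ = 0.35.
Overall risk P(Y=1) = π·p₁ + (1−π)·p₀ = 0.122×0.871 + 0.878×0.35 = 0.41356.
Under exogeneity, PAF = [P(Y=1) − p₀] / P(Y=1).
PAF = (0.41356 − 0.35) / 0.41356 ≈ 0.1537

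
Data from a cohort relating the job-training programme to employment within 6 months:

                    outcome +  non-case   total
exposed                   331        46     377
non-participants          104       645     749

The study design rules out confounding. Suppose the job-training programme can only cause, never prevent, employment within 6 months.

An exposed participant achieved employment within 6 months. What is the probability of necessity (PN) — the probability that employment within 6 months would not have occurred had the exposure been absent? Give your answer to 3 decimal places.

PN ≈ 0.842

p₁ = P(outcome | exposed) = 331/377 = 0.87798
p₀ = P(outcome | unexposed) = 104/749 = 0.13885
Under exogeneity and monotonicity, PN = (p₁ − p₀) / p₁.
PN = (0.87798 − 0.13885) / 0.87798 = 0.73913 / 0.87798 ≈ 0.8419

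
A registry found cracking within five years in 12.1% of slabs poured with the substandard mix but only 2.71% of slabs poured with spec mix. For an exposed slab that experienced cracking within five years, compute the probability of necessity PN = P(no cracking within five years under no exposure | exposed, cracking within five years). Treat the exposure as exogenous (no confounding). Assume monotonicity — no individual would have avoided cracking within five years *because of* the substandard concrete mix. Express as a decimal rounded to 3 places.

p₁ = 0.121, p₀ = 0.0271.
Under exogeneity and monotonicity, PN = (p₁ − p₀) / p₁.
PN = (0.121 − 0.0271) / 0.121 = 0.0939 / 0.121 ≈ 0.7760

PN ≈ 0.776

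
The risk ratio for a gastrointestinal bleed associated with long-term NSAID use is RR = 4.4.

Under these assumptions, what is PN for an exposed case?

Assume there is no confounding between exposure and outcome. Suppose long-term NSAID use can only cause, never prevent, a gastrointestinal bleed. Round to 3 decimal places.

PN ≈ 0.773

Under exogeneity and monotonicity, PN = (RR − 1) / RR = 1 − 1/RR.
PN = (4.4 − 1) / 4.4 = 3.4 / 4.4 ≈ 0.7727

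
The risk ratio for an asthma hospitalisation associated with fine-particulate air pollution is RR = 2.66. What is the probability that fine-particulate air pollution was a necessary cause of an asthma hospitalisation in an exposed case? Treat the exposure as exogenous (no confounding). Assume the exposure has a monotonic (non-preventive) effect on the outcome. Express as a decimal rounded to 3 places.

Under exogeneity and monotonicity, PN = (RR − 1) / RR = 1 − 1/RR.
PN = (2.66 − 1) / 2.66 = 1.66 / 2.66 ≈ 0.6241

PN ≈ 0.624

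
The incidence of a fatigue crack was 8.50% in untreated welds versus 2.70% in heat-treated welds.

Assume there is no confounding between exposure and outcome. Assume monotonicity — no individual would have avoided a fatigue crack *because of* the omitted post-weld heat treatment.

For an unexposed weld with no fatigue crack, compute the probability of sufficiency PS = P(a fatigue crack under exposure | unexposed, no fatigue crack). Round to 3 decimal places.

PS ≈ 0.060

p₁ = 0.085, p₀ = 0.027.
Under exogeneity and monotonicity, PS = (p₁ − p₀) / (1 − p₀).
PS = (0.085 − 0.027) / (1 − 0.027) = 0.058 / 0.973 ≈ 0.0596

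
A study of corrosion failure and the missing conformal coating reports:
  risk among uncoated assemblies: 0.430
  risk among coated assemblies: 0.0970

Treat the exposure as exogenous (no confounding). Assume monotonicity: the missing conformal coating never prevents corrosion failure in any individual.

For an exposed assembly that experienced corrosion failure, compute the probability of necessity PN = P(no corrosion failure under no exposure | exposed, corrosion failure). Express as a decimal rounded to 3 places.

Let p₁ = 0.43, p₀ = 0.097.
Under exogeneity and monotonicity, PN = (p₁ − p₀) / p₁.
PN = (0.43 − 0.097) / 0.43 = 0.333 / 0.43 ≈ 0.7744

PN ≈ 0.774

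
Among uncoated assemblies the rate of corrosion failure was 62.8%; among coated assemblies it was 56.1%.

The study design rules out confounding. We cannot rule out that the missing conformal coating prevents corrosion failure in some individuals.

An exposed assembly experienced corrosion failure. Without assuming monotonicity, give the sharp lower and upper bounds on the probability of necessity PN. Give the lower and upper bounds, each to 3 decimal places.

0.107 ≤ PN ≤ 0.699

p₁ = 0.628, p₀ = 0.561.
Under exogeneity alone the bounds on PN are max{0,(p₁−p₀)/p₁} ≤ PN ≤ min{1,(1−p₀)/p₁}.
  lower = (p₁ − p₀)/p₁ = 0.067 / 0.628 ≈ 0.1067
  upper = min{1, (1 − p₀)/p₁} = 0.439 / 0.628 ≈ 0.6990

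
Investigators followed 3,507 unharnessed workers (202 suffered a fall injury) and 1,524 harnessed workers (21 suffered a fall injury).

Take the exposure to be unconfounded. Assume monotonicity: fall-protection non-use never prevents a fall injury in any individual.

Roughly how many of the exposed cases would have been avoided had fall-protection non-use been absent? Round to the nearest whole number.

about 154 cases

p₁ = P(outcome | exposed) = 202/3507 = 0.057599
p₀ = P(outcome | unexposed) = 21/1524 = 0.01378
PN = (p₁ − p₀)/p₁ = (0.057599 − 0.01378) / 0.057599 ≈ 0.76077.
Attributable cases ≈ PN × (exposed cases) = 0.76077 × 202 ≈ 153.68.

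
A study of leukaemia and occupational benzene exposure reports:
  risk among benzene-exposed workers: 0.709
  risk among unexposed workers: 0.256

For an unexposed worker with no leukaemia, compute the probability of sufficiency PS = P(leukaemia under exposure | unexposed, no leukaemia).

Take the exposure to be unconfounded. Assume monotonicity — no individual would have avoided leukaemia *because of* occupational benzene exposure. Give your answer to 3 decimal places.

Let p₁ = 0.709, p₀ = 0.256.
Under exogeneity and monotonicity, PS = (p₁ − p₀) / (1 − p₀).
PS = (0.709 − 0.256) / (1 − 0.256) = 0.453 / 0.744 ≈ 0.6089

PS ≈ 0.609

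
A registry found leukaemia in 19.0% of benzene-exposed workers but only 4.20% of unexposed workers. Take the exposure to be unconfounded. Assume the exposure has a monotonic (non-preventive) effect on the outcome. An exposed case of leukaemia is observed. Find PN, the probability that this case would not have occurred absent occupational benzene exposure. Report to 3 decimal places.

p₁ = 0.19, p₀ = 0.042.
Under exogeneity and monotonicity, PN = (p₁ − p₀) / p₁.
PN = (0.19 − 0.042) / 0.19 = 0.148 / 0.19 ≈ 0.7789

PN ≈ 0.779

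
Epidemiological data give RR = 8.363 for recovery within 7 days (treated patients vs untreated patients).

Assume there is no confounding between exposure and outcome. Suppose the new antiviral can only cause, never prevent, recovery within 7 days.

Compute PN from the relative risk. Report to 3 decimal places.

Under exogeneity and monotonicity, PN = (RR − 1) / RR = 1 − 1/RR.
PN = (8.363 − 1) / 8.363 = 7.363 / 8.363 ≈ 0.8804

PN ≈ 0.880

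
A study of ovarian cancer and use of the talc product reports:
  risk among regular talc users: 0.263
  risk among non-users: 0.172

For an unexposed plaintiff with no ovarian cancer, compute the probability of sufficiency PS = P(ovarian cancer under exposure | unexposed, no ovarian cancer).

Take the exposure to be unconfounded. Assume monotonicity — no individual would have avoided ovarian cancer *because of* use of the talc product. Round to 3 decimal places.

Let p₁ = 0.263, p₀ = 0.172.
Under exogeneity and monotonicity, PS = (p₁ − p₀) / (1 − p₀).
PS = (0.263 − 0.172) / (1 − 0.172) = 0.091 / 0.828 ≈ 0.1099

PS ≈ 0.110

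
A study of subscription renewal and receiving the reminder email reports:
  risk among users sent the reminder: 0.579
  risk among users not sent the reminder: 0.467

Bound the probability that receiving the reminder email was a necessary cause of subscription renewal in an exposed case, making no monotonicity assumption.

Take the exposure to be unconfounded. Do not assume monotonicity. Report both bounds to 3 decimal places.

Let p₁ = 0.579, p₀ = 0.467.
Under exogeneity alone the bounds on PN are max{0,(p₁−p₀)/p₁} ≤ PN ≤ min{1,(1−p₀)/p₁}.
  lower = (p₁ − p₀)/p₁ = 0.112 / 0.579 ≈ 0.1934
  upper = min{1, (1 − p₀)/p₁} = 0.533 / 0.579 ≈ 0.9206

0.193 ≤ PN ≤ 0.921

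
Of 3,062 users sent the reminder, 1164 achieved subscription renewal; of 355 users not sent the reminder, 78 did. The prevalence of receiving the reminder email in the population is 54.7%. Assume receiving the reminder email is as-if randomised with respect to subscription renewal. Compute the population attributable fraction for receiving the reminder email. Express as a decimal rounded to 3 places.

p₁ = P(outcome | exposed) = 1164/3062 = 0.38014
p₀ = P(outcome | unexposed) = 78/355 = 0.21972
Overall risk P(Y=1) = π·p₁ + (1−π)·p₀ = 0.547×0.38014 + 0.453×0.21972 = 0.30747.
Under exogeneity, PAF = [P(Y=1) − p₀] / P(Y=1).
PAF = (0.30747 − 0.21972) / 0.30747 ≈ 0.2854

PAF ≈ 0.285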